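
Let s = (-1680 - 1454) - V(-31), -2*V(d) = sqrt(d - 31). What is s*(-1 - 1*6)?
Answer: 21938 - 7*I*sqrt(62)/2 ≈ 21938.0 - 27.559*I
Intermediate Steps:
V(d) = -sqrt(-31 + d)/2 (V(d) = -sqrt(d - 31)/2 = -sqrt(-31 + d)/2)
s = -3134 + I*sqrt(62)/2 (s = (-1680 - 1454) - (-1)*sqrt(-31 - 31)/2 = -3134 - (-1)*sqrt(-62)/2 = -3134 - (-1)*I*sqrt(62)/2 = -3134 + I*sqrt(62)/2 ≈ -3134.0 + 3.937*I)
s*(-1 - 1*6) = (-3134 + I*sqrt(62)/2)*(-1 - 1*6) = (-3134 + I*sqrt(62)/2)*(-1 - 6) = (-3134 + I*sqrt(62)/2)*(-7) = 21938 - 7*I*sqrt(62)/2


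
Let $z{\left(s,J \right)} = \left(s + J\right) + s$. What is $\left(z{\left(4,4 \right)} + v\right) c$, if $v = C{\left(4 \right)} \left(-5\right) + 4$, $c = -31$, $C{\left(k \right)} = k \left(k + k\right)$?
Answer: $4464$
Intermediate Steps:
$C{\left(k \right)} = 2 k^{2}$ ($C{\left(k \right)} = k 2 k = 2 k^{2}$)
$v = -156$ ($v = 2 \cdot 4^{2} \left(-5\right) + 4 = 2 \cdot 16 \left(-5\right) + 4 = 32 \left(-5\right) + 4 = -160 + 4 = -156$)
$z{\left(s,J \right)} = J + 2 s$ ($z{\left(s,J \right)} = \left(J + s\right) + s = J + 2 s$)
$\left(z{\left(4,4 \right)} + v\right) c = \left(\left(4 + 2 \cdot 4\right) - 156\right) \left(-31\right) = \left(\left(4 + 8\right) - 156\right) \left(-31\right) = \left(12 - 156\right) \left(-31\right) = \left(-144\right) \left(-31\right) = 4464$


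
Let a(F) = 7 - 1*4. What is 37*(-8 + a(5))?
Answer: -185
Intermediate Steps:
a(F) = 3 (a(F) = 7 - 4 = 3)
37*(-8 + a(5)) = 37*(-8 + 3) = 37*(-5) = -185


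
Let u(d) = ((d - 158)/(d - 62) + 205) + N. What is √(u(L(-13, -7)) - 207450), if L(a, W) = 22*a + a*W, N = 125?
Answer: I*√13679978159/257 ≈ 455.1*I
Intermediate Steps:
L(a, W) = 22*a + W*a
u(d) = 330 + (-158 + d)/(-62 + d) (u(d) = ((d - 158)/(d - 62) + 205) + 125 = ((-158 + d)/(-62 + d) + 205) + 125 = (205 + (-158 + d)/(-62 + d)) + 125 = 330 + (-158 + d)/(-62 + d))
√(u(L(-13, -7)) - 207450) = √((-20618 + 331*(-13*(22 - 7)))/(-62 - 13*(22 - 7)) - 207450) = √((-20618 + 331*(-13*15))/(-62 - 13*15) - 207450) = √((-20618 + 331*(-195))/(-62 - 195) - 207450) = √((-20618 - 64545)/(-257) - 207450) = √(-1/257*(-85163) - 207450) = √(85163/257 - 207450) = √(-53229487/257) = I*√13679978159/257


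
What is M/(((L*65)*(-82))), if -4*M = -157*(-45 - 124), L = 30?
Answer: 2041/49200 ≈ 0.041484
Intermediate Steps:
M = -26533/4 (M = -(-157)*(-45 - 124)/4 = -(-157)*(-169)/4 = -¼*26533 = -26533/4 ≈ -6633.3)
M/(((L*65)*(-82))) = -26533/(4*((30*65)*(-82))) = -26533/(4*(1950*(-82))) = -26533/4/(-159900) = -26533/4*(-1/159900) = 2041/49200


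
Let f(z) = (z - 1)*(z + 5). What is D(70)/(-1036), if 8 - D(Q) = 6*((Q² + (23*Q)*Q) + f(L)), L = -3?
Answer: 25198/37 ≈ 681.03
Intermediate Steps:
f(z) = (-1 + z)*(5 + z)
D(Q) = 56 - 144*Q² (D(Q) = 8 - 6*((Q² + (23*Q)*Q) + (-5 + (-3)² + 4*(-3))) = 8 - 6*((Q² + 23*Q²) + (-5 + 9 - 12)) = 8 - 6*(24*Q² - 8) = 8 - 6*(-8 + 24*Q²) = 8 - (-48 + 144*Q²) = 8 + (48 - 144*Q²) = 56 - 144*Q²)
D(70)/(-1036) = (56 - 144*70²)/(-1036) = (56 - 144*4900)*(-1/1036) = (56 - 705600)*(-1/1036) = -705544*(-1/1036) = 25198/37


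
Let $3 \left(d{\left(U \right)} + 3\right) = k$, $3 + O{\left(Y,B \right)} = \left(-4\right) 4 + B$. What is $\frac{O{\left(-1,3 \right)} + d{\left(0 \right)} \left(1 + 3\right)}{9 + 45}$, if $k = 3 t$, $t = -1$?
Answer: $- \frac{16}{27} \approx -0.59259$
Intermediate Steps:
$O{\left(Y,B \right)} = -19 + B$ ($O{\left(Y,B \right)} = -3 + \left(\left(-4\right) 4 + B\right) = -3 + \left(-16 + B\right) = -19 + B$)
$k = -3$ ($k = 3 \left(-1\right) = -3$)
$d{\left(U \right)} = -4$ ($d{\left(U \right)} = -3 + \frac{1}{3} \left(-3\right) = -3 - 1 = -4$)
$\frac{O{\left(-1,3 \right)} + d{\left(0 \right)} \left(1 + 3\right)}{9 + 45} = \frac{\left(-19 + 3\right) - 4 \left(1 + 3\right)}{9 + 45} = \frac{-16 - 16}{54} = \frac{1}{54} \left(-32\right) = - \frac{16}{27}$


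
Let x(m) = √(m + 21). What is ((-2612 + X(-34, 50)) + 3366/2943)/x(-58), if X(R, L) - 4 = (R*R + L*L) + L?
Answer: -359420*I*√37/12099 ≈ -180.7*I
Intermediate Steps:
X(R, L) = 4 + L + L² + R² (X(R, L) = 4 + ((R*R + L*L) + L) = 4 + ((R² + L²) + L) = 4 + ((L² + R²) + L) = 4 + (L + L² + R²) = 4 + L + L² + R²)
x(m) = √(21 + m)
((-2612 + X(-34, 50)) + 3366/2943)/x(-58) = ((-2612 + (4 + 50 + 50² + (-34)²)) + 3366/2943)/(√(21 - 58)) = ((-2612 + (4 + 50 + 2500 + 1156)) + 3366*(1/2943))/(√(-37)) = ((-2612 + 3710) + 374/327)/((I*√37)) = (1098 + 374/327)*(-I*√37/37) = 359420*(-I*√37/37)/327 = -359420*I*√37/12099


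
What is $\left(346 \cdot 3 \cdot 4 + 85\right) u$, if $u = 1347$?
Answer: $5707239$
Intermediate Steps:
$\left(346 \cdot 3 \cdot 4 + 85\right) u = \left(346 \cdot 3 \cdot 4 + 85\right) 1347 = \left(346 \cdot 12 + 85\right) 1347 = \left(4152 + 85\right) 1347 = 4237 \cdot 1347 = 5707239$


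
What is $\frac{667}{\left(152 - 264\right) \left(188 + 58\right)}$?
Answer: $- \frac{667}{27552} \approx -0.024209$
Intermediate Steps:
$\frac{667}{\left(152 - 264\right) \left(188 + 58\right)} = \frac{667}{\left(-112\right) 246} = \frac{667}{-27552} = 667 \left(- \frac{1}{27552}\right) = - \frac{667}{27552}$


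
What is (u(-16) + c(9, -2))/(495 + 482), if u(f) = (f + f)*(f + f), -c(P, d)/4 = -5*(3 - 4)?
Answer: 1004/977 ≈ 1.0276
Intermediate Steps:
c(P, d) = -20 (c(P, d) = -(-20)*(3 - 4) = -(-20)*(-1) = -4*5 = -20)
u(f) = 4*f² (u(f) = (2*f)*(2*f) = 4*f²)
(u(-16) + c(9, -2))/(495 + 482) = (4*(-16)² - 20)/(495 + 482) = (4*256 - 20)/977 = (1024 - 20)*(1/977) = 1004*(1/977) = 1004/977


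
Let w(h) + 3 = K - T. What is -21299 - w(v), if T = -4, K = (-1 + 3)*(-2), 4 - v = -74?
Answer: -21296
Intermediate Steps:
v = 78 (v = 4 - 1*(-74) = 4 + 74 = 78)
K = -4 (K = 2*(-2) = -4)
w(h) = -3 (w(h) = -3 + (-4 - 1*(-4)) = -3 + (-4 + 4) = -3 + 0 = -3)
-21299 - w(v) = -21299 - 1*(-3) = -21299 + 3 = -21296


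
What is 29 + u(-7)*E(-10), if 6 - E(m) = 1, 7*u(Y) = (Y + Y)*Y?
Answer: 99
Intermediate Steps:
u(Y) = 2*Y²/7 (u(Y) = ((Y + Y)*Y)/7 = ((2*Y)*Y)/7 = (2*Y²)/7 = 2*Y²/7)
E(m) = 5 (E(m) = 6 - 1*1 = 6 - 1 = 5)
29 + u(-7)*E(-10) = 29 + ((2/7)*(-7)²)*5 = 29 + ((2/7)*49)*5 = 29 + 14*5 = 29 + 70 = 99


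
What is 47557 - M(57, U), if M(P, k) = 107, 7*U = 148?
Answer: 47450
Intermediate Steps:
U = 148/7 (U = (⅐)*148 = 148/7 ≈ 21.143)
47557 - M(57, U) = 47557 - 1*107 = 47557 - 107 = 47450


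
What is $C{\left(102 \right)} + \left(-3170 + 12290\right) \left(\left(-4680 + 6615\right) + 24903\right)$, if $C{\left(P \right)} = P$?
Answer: $244762662$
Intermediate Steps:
$C{\left(102 \right)} + \left(-3170 + 12290\right) \left(\left(-4680 + 6615\right) + 24903\right) = 102 + \left(-3170 + 12290\right) \left(\left(-4680 + 6615\right) + 24903\right) = 102 + 9120 \left(1935 + 24903\right) = 102 + 9120 \cdot 26838 = 102 + 244762560 = 244762662$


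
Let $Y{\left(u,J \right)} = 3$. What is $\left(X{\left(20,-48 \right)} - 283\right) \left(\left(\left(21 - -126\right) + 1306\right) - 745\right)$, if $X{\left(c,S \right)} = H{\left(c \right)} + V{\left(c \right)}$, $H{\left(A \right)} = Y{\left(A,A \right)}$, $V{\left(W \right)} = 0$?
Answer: $-198240$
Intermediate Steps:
$H{\left(A \right)} = 3$
$X{\left(c,S \right)} = 3$ ($X{\left(c,S \right)} = 3 + 0 = 3$)
$\left(X{\left(20,-48 \right)} - 283\right) \left(\left(\left(21 - -126\right) + 1306\right) - 745\right) = \left(3 - 283\right) \left(\left(\left(21 - -126\right) + 1306\right) - 745\right) = - 280 \left(\left(\left(21 + 126\right) + 1306\right) - 745\right) = - 280 \left(\left(147 + 1306\right) - 745\right) = - 280 \left(1453 - 745\right) = \left(-280\right) 708 = -198240$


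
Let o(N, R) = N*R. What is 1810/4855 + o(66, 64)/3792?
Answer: 114046/76709 ≈ 1.4867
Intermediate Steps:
1810/4855 + o(66, 64)/3792 = 1810/4855 + (66*64)/3792 = 1810*(1/4855) + 4224*(1/3792) = 362/971 + 88/79 = 114046/76709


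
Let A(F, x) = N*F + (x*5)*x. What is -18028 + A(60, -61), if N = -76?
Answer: -3983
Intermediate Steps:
A(F, x) = -76*F + 5*x² (A(F, x) = -76*F + (x*5)*x = -76*F + (5*x)*x = -76*F + 5*x²)
-18028 + A(60, -61) = -18028 + (-76*60 + 5*(-61)²) = -18028 + (-4560 + 5*3721) = -18028 + (-4560 + 18605) = -18028 + 14045 = -3983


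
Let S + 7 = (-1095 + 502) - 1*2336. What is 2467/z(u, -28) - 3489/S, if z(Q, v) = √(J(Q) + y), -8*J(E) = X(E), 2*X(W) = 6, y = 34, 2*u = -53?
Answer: 3489/2936 + 4934*√538/269 ≈ 426.63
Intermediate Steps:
u = -53/2 (u = (½)*(-53) = -53/2 ≈ -26.500)
S = -2936 (S = -7 + ((-1095 + 502) - 1*2336) = -7 + (-593 - 2336) = -7 - 2929 = -2936)
X(W) = 3 (X(W) = (½)*6 = 3)
J(E) = -3/8 (J(E) = -⅛*3 = -3/8)
z(Q, v) = √538/4 (z(Q, v) = √(-3/8 + 34) = √(269/8) = √538/4)
2467/z(u, -28) - 3489/S = 2467/((√538/4)) - 3489/(-2936) = 2467*(2*√538/269) - 3489*(-1/2936) = 4934*√538/269 + 3489/2936 = 3489/2936 + 4934*√538/269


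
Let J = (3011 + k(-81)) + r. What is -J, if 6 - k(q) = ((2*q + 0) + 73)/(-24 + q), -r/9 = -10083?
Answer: -9845131/105 ≈ -93763.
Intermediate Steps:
r = 90747 (r = -9*(-10083) = 90747)
k(q) = 6 - (73 + 2*q)/(-24 + q) (k(q) = 6 - ((2*q + 0) + 73)/(-24 + q) = 6 - (2*q + 73)/(-24 + q) = 6 - (73 + 2*q)/(-24 + q))
J = 9845131/105 (J = (3011 + (-217 + 4*(-81))/(-24 - 81)) + 90747 = (3011 + (-217 - 324)/(-105)) + 90747 = (3011 - 1/105*(-541)) + 90747 = (3011 + 541/105) + 90747 = 316696/105 + 90747 = 9845131/105 ≈ 93763.)
-J = -1*9845131/105 = -9845131/105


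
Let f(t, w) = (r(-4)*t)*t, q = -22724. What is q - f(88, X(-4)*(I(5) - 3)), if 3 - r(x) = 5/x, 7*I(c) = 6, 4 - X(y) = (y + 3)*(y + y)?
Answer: -55636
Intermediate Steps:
X(y) = 4 - 2*y*(3 + y) (X(y) = 4 - (y + 3)*(y + y) = 4 - (3 + y)*2*y = 4 - 2*y*(3 + y))
I(c) = 6/7 (I(c) = (⅐)*6 = 6/7)
r(x) = 3 - 5/x
f(t, w) = 17*t²/4 (f(t, w) = ((3 - 5/(-4))*t)*t = ((3 - 5*(-¼))*t)*t = ((3 + 5/4)*t)*t = (17*t/4)*t = 17*t²/4)
q - f(88, X(-4)*(I(5) - 3)) = -22724 - 17*88²/4 = -22724 - 17*7744/4 = -22724 - 1*32912 = -22724 - 32912 = -55636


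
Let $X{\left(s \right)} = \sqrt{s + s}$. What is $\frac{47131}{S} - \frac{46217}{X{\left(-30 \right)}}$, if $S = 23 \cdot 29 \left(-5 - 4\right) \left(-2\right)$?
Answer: $\frac{47131}{12006} + \frac{46217 i \sqrt{15}}{30} \approx 3.9256 + 5966.6 i$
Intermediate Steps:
$X{\left(s \right)} = \sqrt{2} \sqrt{s}$ ($X{\left(s \right)} = \sqrt{2 s} = \sqrt{2} \sqrt{s}$)
$S = 12006$ ($S = 667 \left(\left(-9\right) \left(-2\right)\right) = 667 \cdot 18 = 12006$)
$\frac{47131}{S} - \frac{46217}{X{\left(-30 \right)}} = \frac{47131}{12006} - \frac{46217}{\sqrt{2} \sqrt{-30}} = 47131 \cdot \frac{1}{12006} - \frac{46217}{\sqrt{2} i \sqrt{30}} = \frac{47131}{12006} - \frac{46217}{2 i \sqrt{15}} = \frac{47131}{12006} - 46217 \left(- \frac{i \sqrt{15}}{30}\right) = \frac{47131}{12006} + \frac{46217 i \sqrt{15}}{30}$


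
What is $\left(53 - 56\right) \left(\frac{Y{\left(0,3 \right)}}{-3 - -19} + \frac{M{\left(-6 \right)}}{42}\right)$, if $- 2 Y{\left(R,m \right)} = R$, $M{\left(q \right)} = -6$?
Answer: $\frac{3}{7} \approx 0.42857$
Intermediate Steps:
$Y{\left(R,m \right)} = - \frac{R}{2}$
$\left(53 - 56\right) \left(\frac{Y{\left(0,3 \right)}}{-3 - -19} + \frac{M{\left(-6 \right)}}{42}\right) = \left(53 - 56\right) \left(\frac{\left(- \frac{1}{2}\right) 0}{-3 - -19} - \frac{6}{42}\right) = \left(53 - 56\right) \left(\frac{0}{-3 + 19} - \frac{1}{7}\right) = - 3 \left(\frac{0}{16} - \frac{1}{7}\right) = - 3 \left(0 \cdot \frac{1}{16} - \frac{1}{7}\right) = - 3 \left(0 - \frac{1}{7}\right) = \left(-3\right) \left(- \frac{1}{7}\right) = \frac{3}{7}$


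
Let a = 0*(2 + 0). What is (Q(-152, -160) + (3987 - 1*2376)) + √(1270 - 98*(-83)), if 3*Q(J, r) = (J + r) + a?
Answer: 1507 + 2*√2351 ≈ 1604.0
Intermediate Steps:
a = 0 (a = 0*2 = 0)
Q(J, r) = J/3 + r/3 (Q(J, r) = ((J + r) + 0)/3 = (J + r)/3 = J/3 + r/3)
(Q(-152, -160) + (3987 - 1*2376)) + √(1270 - 98*(-83)) = (((⅓)*(-152) + (⅓)*(-160)) + (3987 - 1*2376)) + √(1270 - 98*(-83)) = ((-152/3 - 160/3) + (3987 - 2376)) + √(1270 + 8134) = (-104 + 1611) + √9404 = 1507 + 2*√2351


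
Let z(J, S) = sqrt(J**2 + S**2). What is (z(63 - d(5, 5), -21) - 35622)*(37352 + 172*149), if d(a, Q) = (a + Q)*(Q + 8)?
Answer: -2243473560 + 62980*sqrt(4930) ≈ -2.2390e+9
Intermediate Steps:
d(a, Q) = (8 + Q)*(Q + a) (d(a, Q) = (Q + a)*(8 + Q) = (8 + Q)*(Q + a))
(z(63 - d(5, 5), -21) - 35622)*(37352 + 172*149) = (sqrt((63 - (5**2 + 8*5 + 8*5 + 5*5))**2 + (-21)**2) - 35622)*(37352 + 172*149) = (sqrt((63 - (25 + 40 + 40 + 25))**2 + 441) - 35622)*(37352 + 25628) = (sqrt((63 - 1*130)**2 + 441) - 35622)*62980 = (sqrt((63 - 130)**2 + 441) - 35622)*62980 = (sqrt((-67)**2 + 441) - 35622)*62980 = (sqrt(4489 + 441) - 35622)*62980 = (sqrt(4930) - 35622)*62980 = (-35622 + sqrt(4930))*62980 = -2243473560 + 62980*sqrt(4930)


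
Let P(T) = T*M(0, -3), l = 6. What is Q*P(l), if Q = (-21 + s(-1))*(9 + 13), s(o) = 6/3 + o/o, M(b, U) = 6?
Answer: -14256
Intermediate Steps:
P(T) = 6*T (P(T) = T*6 = 6*T)
s(o) = 3 (s(o) = 6*(1/3) + 1 = 2 + 1 = 3)
Q = -396 (Q = (-21 + 3)*(9 + 13) = -18*22 = -396)
Q*P(l) = -2376*6 = -396*36 = -14256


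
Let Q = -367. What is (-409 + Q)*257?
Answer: -199432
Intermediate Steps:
(-409 + Q)*257 = (-409 - 367)*257 = -776*257 = -199432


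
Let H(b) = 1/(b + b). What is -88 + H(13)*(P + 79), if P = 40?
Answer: -2169/26 ≈ -83.423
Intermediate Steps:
H(b) = 1/(2*b)
-88 + H(13)*(P + 79) = -88 + ((1/2)/13)*(40 + 79) = -88 + ((1/2)*(1/13))*119 = -88 + (1/26)*119 = -88 + 119/26 = -2169/26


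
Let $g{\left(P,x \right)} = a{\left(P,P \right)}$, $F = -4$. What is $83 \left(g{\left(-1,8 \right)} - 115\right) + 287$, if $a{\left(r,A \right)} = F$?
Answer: $-9590$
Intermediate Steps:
$a{\left(r,A \right)} = -4$
$g{\left(P,x \right)} = -4$
$83 \left(g{\left(-1,8 \right)} - 115\right) + 287 = 83 \left(-4 - 115\right) + 287 = 83 \left(-119\right) + 287 = -9877 + 287 = -9590$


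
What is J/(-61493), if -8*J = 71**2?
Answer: 5041/491944 ≈ 0.010247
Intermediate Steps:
J = -5041/8 (J = -1/8*71**2 = -1/8*5041 = -5041/8 ≈ -630.13)
J/(-61493) = -5041/8/(-61493) = -5041/8*(-1/61493) = 5041/491944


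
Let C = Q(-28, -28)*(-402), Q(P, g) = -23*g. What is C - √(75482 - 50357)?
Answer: -258888 - 5*√1005 ≈ -2.5905e+5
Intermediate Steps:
C = -258888 (C = -23*(-28)*(-402) = 644*(-402) = -258888)
C - √(75482 - 50357) = -258888 - √(75482 - 50357) = -258888 - √25125 = -258888 - 5*√1005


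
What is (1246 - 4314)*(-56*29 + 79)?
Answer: 4740060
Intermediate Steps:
(1246 - 4314)*(-56*29 + 79) = -3068*(-1624 + 79) = -3068*(-1545) = 4740060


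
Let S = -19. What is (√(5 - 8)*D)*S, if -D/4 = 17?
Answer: 1292*I*√3 ≈ 2237.8*I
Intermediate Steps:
D = -68 (D = -4*17 = -68)
(√(5 - 8)*D)*S = (√(5 - 8)*(-68))*(-19) = (√(-3)*(-68))*(-19) = ((I*√3)*(-68))*(-19) = -68*I*√3*(-19) = 1292*I*√3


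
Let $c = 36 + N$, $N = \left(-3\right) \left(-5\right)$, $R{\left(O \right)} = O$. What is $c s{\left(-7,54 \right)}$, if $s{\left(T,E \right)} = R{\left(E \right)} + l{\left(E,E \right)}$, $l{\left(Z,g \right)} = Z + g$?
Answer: $8262$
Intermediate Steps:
$N = 15$
$c = 51$ ($c = 36 + 15 = 51$)
$s{\left(T,E \right)} = 3 E$ ($s{\left(T,E \right)} = E + \left(E + E\right) = E + 2 E = 3 E$)
$c s{\left(-7,54 \right)} = 51 \cdot 3 \cdot 54 = 51 \cdot 162 = 8262$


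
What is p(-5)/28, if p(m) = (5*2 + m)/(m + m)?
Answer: -1/56 ≈ -0.017857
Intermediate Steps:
p(m) = (10 + m)/(2*m) (p(m) = (10 + m)/((2*m)) = (10 + m)*(1/(2*m)) = (10 + m)/(2*m))
p(-5)/28 = ((½)*(10 - 5)/(-5))/28 = ((½)*(-⅕)*5)*(1/28) = -½*1/28 = -1/56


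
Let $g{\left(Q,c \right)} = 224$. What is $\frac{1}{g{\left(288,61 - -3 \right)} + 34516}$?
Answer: $\frac{1}{34740} \approx 2.8785 \cdot 10^{-5}$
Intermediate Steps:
$\frac{1}{g{\left(288,61 - -3 \right)} + 34516} = \frac{1}{224 + 34516} = \frac{1}{34740}$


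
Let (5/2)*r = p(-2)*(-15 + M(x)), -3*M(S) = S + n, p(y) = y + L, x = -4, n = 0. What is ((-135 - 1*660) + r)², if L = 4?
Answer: 146143921/225 ≈ 6.4953e+5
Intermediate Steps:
p(y) = 4 + y (p(y) = y + 4 = 4 + y)
M(S) = -S/3 (M(S) = -(S + 0)/3 = -S/3)
r = -164/15 (r = 2*((4 - 2)*(-15 - ⅓*(-4)))/5 = 2*(2*(-15 + 4/3))/5 = 2*(2*(-41/3))/5 = (⅖)*(-82/3) = -164/15 ≈ -10.933)
((-135 - 1*660) + r)² = ((-135 - 1*660) - 164/15)² = ((-135 - 660) - 164/15)² = (-795 - 164/15)² = (-12089/15)² = 146143921/225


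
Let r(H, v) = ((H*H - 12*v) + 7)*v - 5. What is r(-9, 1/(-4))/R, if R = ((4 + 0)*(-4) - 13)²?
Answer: -111/3364 ≈ -0.032996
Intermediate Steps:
r(H, v) = -5 + v*(7 + H² - 12*v) (r(H, v) = ((H² - 12*v) + 7)*v - 5 = (7 + H² - 12*v)*v - 5 = v*(7 + H² - 12*v) - 5 = -5 + v*(7 + H² - 12*v))
R = 841 (R = (4*(-4) - 13)² = (-16 - 13)² = (-29)² = 841)
r(-9, 1/(-4))/R = (-5 - 12*(1/(-4))² + 7/(-4) + (-9)²/(-4))/841 = (-5 - 12*(-¼)² + 7*(-¼) - ¼*81)*(1/841) = (-5 - 12*1/16 - 7/4 - 81/4)*(1/841) = (-5 - ¾ - 7/4 - 81/4)*(1/841) = -111/4*1/841 = -111/3364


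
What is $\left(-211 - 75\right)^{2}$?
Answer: $81796$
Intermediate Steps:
$\left(-211 - 75\right)^{2} = \left(-286\right)^{2} = 81796$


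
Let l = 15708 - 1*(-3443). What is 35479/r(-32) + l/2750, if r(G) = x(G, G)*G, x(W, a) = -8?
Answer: 4657723/32000 ≈ 145.55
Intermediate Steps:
l = 19151 (l = 15708 + 3443 = 19151)
r(G) = -8*G
35479/r(-32) + l/2750 = 35479/((-8*(-32))) + 19151/2750 = 35479/256 + 19151*(1/2750) = 35479*(1/256) + 1741/250 = 35479/256 + 1741/250 = 4657723/32000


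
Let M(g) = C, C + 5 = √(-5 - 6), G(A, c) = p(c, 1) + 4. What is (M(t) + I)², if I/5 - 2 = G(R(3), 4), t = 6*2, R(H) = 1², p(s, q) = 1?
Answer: (30 + I*√11)² ≈ 889.0 + 199.0*I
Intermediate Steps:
R(H) = 1
G(A, c) = 5 (G(A, c) = 1 + 4 = 5)
t = 12
I = 35 (I = 10 + 5*5 = 10 + 25 = 35)
C = -5 + I*√11 (C = -5 + √(-5 - 6) = -5 + √(-11) = -5 + I*√11 ≈ -5.0 + 3.3166*I)
M(g) = -5 + I*√11
(M(t) + I)² = ((-5 + I*√11) + 35)² = (30 + I*√11)²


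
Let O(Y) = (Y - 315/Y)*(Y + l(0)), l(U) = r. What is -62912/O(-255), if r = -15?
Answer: -267376/291195 ≈ -0.91820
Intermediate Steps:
l(U) = -15
O(Y) = (-15 + Y)*(Y - 315/Y) (O(Y) = (Y - 315/Y)*(Y - 15) = (Y - 315/Y)*(-15 + Y) = (-15 + Y)*(Y - 315/Y))
-62912/O(-255) = -62912/(-315 + (-255)² - 15*(-255) + 4725/(-255)) = -62912/(-315 + 65025 + 3825 + 4725*(-1/255)) = -62912/(-315 + 65025 + 3825 - 315/17) = -62912/1164780/17 = -62912*17/1164780 = -267376/291195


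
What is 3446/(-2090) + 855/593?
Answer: -128264/619685 ≈ -0.20698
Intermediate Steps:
3446/(-2090) + 855/593 = 3446*(-1/2090) + 855*(1/593) = -1723/1045 + 855/593 = -128264/619685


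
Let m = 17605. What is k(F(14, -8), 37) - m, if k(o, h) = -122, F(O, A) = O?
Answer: -17727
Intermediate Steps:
k(F(14, -8), 37) - m = -122 - 1*17605 = -122 - 17605 = -17727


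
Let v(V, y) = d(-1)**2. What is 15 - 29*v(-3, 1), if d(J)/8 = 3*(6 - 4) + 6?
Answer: -267249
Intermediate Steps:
d(J) = 96 (d(J) = 8*(3*(6 - 4) + 6) = 8*(3*2 + 6) = 8*(6 + 6) = 8*12 = 96)
v(V, y) = 9216 (v(V, y) = 96**2 = 9216)
15 - 29*v(-3, 1) = 15 - 29*9216 = 15 - 267264 = -267249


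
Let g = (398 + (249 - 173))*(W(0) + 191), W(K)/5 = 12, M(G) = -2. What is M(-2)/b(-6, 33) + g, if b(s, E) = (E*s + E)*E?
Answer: 647813432/5445 ≈ 1.1897e+5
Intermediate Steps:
W(K) = 60 (W(K) = 5*12 = 60)
b(s, E) = E*(E + E*s) (b(s, E) = (E + E*s)*E = E*(E + E*s))
g = 118974 (g = (398 + (249 - 173))*(60 + 191) = (398 + 76)*251 = 474*251 = 118974)
M(-2)/b(-6, 33) + g = -2/(33**2*(1 - 6)) + 118974 = -2/(1089*(-5)) + 118974 = -2/(-5445) + 118974 = -1/5445*(-2) + 118974 = 2/5445 + 118974 = 647813432/5445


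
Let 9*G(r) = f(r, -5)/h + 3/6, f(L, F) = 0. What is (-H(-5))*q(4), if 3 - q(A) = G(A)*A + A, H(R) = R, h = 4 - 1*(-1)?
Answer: -55/9 ≈ -6.1111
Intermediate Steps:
h = 5 (h = 4 + 1 = 5)
G(r) = 1/18 (G(r) = (0/5 + 3/6)/9 = (0*(⅕) + 3*(⅙))/9 = (0 + ½)/9 = (⅑)*(½) = 1/18)
q(A) = 3 - 19*A/18 (q(A) = 3 - (A/18 + A) = 3 - 19*A/18)
(-H(-5))*q(4) = (-1*(-5))*(3 - 19/18*4) = 5*(3 - 38/9) = 5*(-11/9) = -55/9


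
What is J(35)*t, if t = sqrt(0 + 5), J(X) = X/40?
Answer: 7*sqrt(5)/8 ≈ 1.9566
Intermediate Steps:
J(X) = X/40 (J(X) = X*(1/40) = X/40)
t = sqrt(5) ≈ 2.2361
J(35)*t = ((1/40)*35)*sqrt(5) = 7*sqrt(5)/8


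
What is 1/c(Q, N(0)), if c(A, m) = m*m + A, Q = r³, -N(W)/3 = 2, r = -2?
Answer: 1/28 ≈ 0.035714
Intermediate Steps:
N(W) = -6 (N(W) = -3*2 = -6)
Q = -8 (Q = (-2)³ = -8)
c(A, m) = A + m² (c(A, m) = m² + A = A + m²)
1/c(Q, N(0)) = 1/(-8 + (-6)²) = 1/(-8 + 36) = 1/28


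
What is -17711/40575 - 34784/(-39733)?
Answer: 707649637/1612166475 ≈ 0.43894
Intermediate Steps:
-17711/40575 - 34784/(-39733) = -17711*1/40575 - 34784*(-1/39733) = -17711/40575 + 34784/39733 = 707649637/1612166475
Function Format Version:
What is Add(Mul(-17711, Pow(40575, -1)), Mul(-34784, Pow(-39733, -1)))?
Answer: Rational(707649637, 1612166475) ≈ 0.43894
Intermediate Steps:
Add(Mul(-17711, Pow(40575, -1)), Mul(-34784, Pow(-39733, -1))) = Add(Mul(-17711, Rational(1, 40575)), Mul(-34784, Rational(-1, 39733))) = Add(Rational(-17711, 40575), Rational(34784, 39733)) = Rational(707649637, 1612166475)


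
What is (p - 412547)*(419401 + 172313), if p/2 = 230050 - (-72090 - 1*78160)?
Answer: 205947832842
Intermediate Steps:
p = 760600 (p = 2*(230050 - (-72090 - 1*78160)) = 2*(230050 - (-72090 - 78160)) = 2*(230050 - 1*(-150250)) = 2*(230050 + 150250) = 2*380300 = 760600)
(p - 412547)*(419401 + 172313) = (760600 - 412547)*(419401 + 172313) = 348053*591714 = 205947832842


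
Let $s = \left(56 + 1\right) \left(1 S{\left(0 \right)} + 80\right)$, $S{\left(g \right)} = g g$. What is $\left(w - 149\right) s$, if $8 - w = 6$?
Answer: $-670320$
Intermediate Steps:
$w = 2$ ($w = 8 - 6 = 2$)
$S{\left(g \right)} = g^{2}$
$s = 4560$ ($s = \left(56 + 1\right) \left(1 \cdot 0^{2} + 80\right) = 57 \left(1 \cdot 0 + 80\right) = 57 \left(0 + 80\right) = 57 \cdot 80 = 4560$)
$\left(w - 149\right) s = \left(2 - 149\right) 4560 = \left(-147\right) 4560 = -670320$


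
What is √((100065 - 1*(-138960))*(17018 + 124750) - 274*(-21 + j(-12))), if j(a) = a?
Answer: √33886105242 ≈ 1.8408e+5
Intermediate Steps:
√((100065 - 1*(-138960))*(17018 + 124750) - 274*(-21 + j(-12))) = √((100065 - 1*(-138960))*(17018 + 124750) - 274*(-21 - 12)) = √((100065 + 138960)*141768 - 274*(-33)) = √(239025*141768 + 9042) = √(33886096200 + 9042) = √33886105242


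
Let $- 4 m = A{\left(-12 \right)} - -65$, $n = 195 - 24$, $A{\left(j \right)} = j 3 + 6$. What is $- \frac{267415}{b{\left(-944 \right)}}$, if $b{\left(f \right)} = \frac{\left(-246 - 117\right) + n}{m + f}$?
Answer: $- \frac{1019118565}{768} \approx -1.327 \cdot 10^{6}$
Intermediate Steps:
$A{\left(j \right)} = 6 + 3 j$ ($A{\left(j \right)} = 3 j + 6 = 6 + 3 j$)
$n = 171$
$m = - \frac{35}{4}$ ($m = - \frac{\left(6 + 3 \left(-12\right)\right) - -65}{4} = - \frac{\left(6 - 36\right) + 65}{4} = - \frac{-30 + 65}{4} = \left(- \frac{1}{4}\right) 35 = - \frac{35}{4} \approx -8.75$)
$b{\left(f \right)} = - \frac{192}{- \frac{35}{4} + f}$ ($b{\left(f \right)} = \frac{\left(-246 - 117\right) + 171}{- \frac{35}{4} + f} = \frac{-363 + 171}{- \frac{35}{4} + f} = - \frac{192}{- \frac{35}{4} + f}$)
$- \frac{267415}{b{\left(-944 \right)}} = - \frac{267415}{\left(-768\right) \frac{1}{-35 + 4 \left(-944\right)}} = - \frac{267415}{\left(-768\right) \frac{1}{-35 - 3776}} = - \frac{267415}{\left(-768\right) \frac{1}{-3811}} = - \frac{267415}{\left(-768\right) \left(- \frac{1}{3811}\right)} = - \frac{267415}{\frac{768}{3811}} = \left(-267415\right) \frac{3811}{768} = - \frac{1019118565}{768}$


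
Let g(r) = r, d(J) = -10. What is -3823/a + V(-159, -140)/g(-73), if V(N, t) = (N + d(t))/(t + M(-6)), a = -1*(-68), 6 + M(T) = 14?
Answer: -2303120/40953 ≈ -56.238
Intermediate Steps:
M(T) = 8 (M(T) = -6 + 14 = 8)
a = 68
V(N, t) = (-10 + N)/(8 + t) (V(N, t) = (N - 10)/(t + 8) = (-10 + N)/(8 + t))
-3823/a + V(-159, -140)/g(-73) = -3823/68 + ((-10 - 159)/(8 - 140))/(-73) = -3823*1/68 + (-169/(-132))*(-1/73) = -3823/68 - 1/132*(-169)*(-1/73) = -3823/68 + (169/132)*(-1/73) = -3823/68 - 169/9636 = -2303120/40953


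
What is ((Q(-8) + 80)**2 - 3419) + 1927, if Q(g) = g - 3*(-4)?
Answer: 5564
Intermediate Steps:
Q(g) = 12 + g (Q(g) = g + 12 = 12 + g)
((Q(-8) + 80)**2 - 3419) + 1927 = (((12 - 8) + 80)**2 - 3419) + 1927 = ((4 + 80)**2 - 3419) + 1927 = (84**2 - 3419) + 1927 = (7056 - 3419) + 1927 = 3637 + 1927 = 5564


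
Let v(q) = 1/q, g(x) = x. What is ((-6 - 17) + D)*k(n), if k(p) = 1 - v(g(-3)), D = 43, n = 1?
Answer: 80/3 ≈ 26.667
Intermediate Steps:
v(q) = 1/q
k(p) = 4/3 (k(p) = 1 - 1/(-3) = 1 - 1*(-1/3) = 1 + 1/3 = 4/3)
((-6 - 17) + D)*k(n) = ((-6 - 17) + 43)*(4/3) = (-23 + 43)*(4/3) = 20*(4/3) = 80/3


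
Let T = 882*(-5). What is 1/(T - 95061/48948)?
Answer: -16316/71985247 ≈ -0.00022666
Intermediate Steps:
T = -4410
1/(T - 95061/48948) = 1/(-4410 - 95061/48948) = 1/(-4410 - 95061*1/48948) = 1/(-4410 - 31687/16316) = 1/(-71985247/16316) = -16316/71985247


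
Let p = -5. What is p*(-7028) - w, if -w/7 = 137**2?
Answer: 166523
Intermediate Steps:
w = -131383 (w = -7*137**2 = -7*18769 = -131383)
p*(-7028) - w = -5*(-7028) - 1*(-131383) = 35140 + 131383 = 166523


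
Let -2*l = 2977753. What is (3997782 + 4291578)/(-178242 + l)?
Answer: -16578720/3334237 ≈ -4.9723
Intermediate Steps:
l = -2977753/2 (l = -1/2*2977753 = -2977753/2 ≈ -1.4889e+6)
(3997782 + 4291578)/(-178242 + l) = (3997782 + 4291578)/(-178242 - 2977753/2) = 8289360/(-3334237/2) = 8289360*(-2/3334237) = -16578720/3334237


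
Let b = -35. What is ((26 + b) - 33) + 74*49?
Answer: 3584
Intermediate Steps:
((26 + b) - 33) + 74*49 = ((26 - 35) - 33) + 74*49 = (-9 - 33) + 3626 = -42 + 3626 = 3584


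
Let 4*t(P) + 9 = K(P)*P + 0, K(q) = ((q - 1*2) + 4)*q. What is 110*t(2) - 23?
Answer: 339/2 ≈ 169.50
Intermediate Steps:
K(q) = q*(2 + q) (K(q) = ((q - 2) + 4)*q = ((-2 + q) + 4)*q = (2 + q)*q = q*(2 + q))
t(P) = -9/4 + P**2*(2 + P)/4 (t(P) = -9/4 + ((P*(2 + P))*P + 0)/4 = -9/4 + (P**2*(2 + P) + 0)/4 = -9/4 + (P**2*(2 + P))/4 = -9/4 + P**2*(2 + P)/4)
110*t(2) - 23 = 110*(-9/4 + (1/4)*2**2*(2 + 2)) - 23 = 110*(-9/4 + (1/4)*4*4) - 23 = 110*(-9/4 + 4) - 23 = 110*(7/4) - 23 = 385/2 - 23 = 339/2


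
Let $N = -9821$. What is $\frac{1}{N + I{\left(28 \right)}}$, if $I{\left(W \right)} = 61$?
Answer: $- \frac{1}{9760} \approx -0.00010246$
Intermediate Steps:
$\frac{1}{N + I{\left(28 \right)}} = \frac{1}{-9821 + 61} = \frac{1}{-9760} = - \frac{1}{9760}$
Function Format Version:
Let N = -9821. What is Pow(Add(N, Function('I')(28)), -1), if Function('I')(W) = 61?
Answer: Rational(-1, 9760) ≈ -0.00010246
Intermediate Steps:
Pow(Add(N, Function('I')(28)), -1) = Pow(Add(-9821, 61), -1) = Pow(-9760, -1) = Rational(-1, 9760)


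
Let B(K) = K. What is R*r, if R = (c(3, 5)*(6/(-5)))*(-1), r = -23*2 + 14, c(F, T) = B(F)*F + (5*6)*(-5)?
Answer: 27072/5 ≈ 5414.4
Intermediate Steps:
c(F, T) = -150 + F² (c(F, T) = F*F + (5*6)*(-5) = F² + 30*(-5) = F² - 150 = -150 + F²)
r = -32 (r = -46 + 14 = -32)
R = -846/5 (R = ((-150 + 3²)*(6/(-5)))*(-1) = ((-150 + 9)*(6*(-⅕)))*(-1) = -141*(-6/5)*(-1) = (846/5)*(-1) = -846/5 ≈ -169.20)
R*r = -846/5*(-32) = 27072/5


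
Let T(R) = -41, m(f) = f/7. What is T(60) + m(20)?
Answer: -267/7 ≈ -38.143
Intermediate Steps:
m(f) = f/7 (m(f) = f*(⅐) = f/7)
T(60) + m(20) = -41 + (⅐)*20 = -41 + 20/7 = -267/7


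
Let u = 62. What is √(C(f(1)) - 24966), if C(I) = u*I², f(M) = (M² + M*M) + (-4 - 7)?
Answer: 6*I*√554 ≈ 141.22*I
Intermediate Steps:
f(M) = -11 + 2*M² (f(M) = (M² + M²) - 11 = 2*M² - 11 = -11 + 2*M²)
C(I) = 62*I²
√(C(f(1)) - 24966) = √(62*(-11 + 2*1²)² - 24966) = √(62*(-11 + 2*1)² - 24966) = √(62*(-11 + 2)² - 24966) = √(62*(-9)² - 24966) = √(62*81 - 24966) = √(5022 - 24966) = √(-19944) = 6*I*√554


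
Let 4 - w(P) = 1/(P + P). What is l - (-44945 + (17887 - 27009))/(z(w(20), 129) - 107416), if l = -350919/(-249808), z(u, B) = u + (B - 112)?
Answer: 967223425679/1073125456208 ≈ 0.90131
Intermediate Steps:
w(P) = 4 - 1/(2*P) (w(P) = 4 - 1/(P + P) = 4 - 1/(2*P))
z(u, B) = -112 + B + u (z(u, B) = u + (-112 + B) = -112 + B + u)
l = 350919/249808 (l = -350919*(-1/249808) = 350919/249808 ≈ 1.4048)
l - (-44945 + (17887 - 27009))/(z(w(20), 129) - 107416) = 350919/249808 - (-44945 + (17887 - 27009))/((-112 + 129 + (4 - ½/20)) - 107416) = 350919/249808 - (-44945 - 9122)/((-112 + 129 + (4 - ½*1/20)) - 107416) = 350919/249808 - (-54067)/((-112 + 129 + (4 - 1/40)) - 107416) = 350919/249808 - (-54067)/((-112 + 129 + 159/40) - 107416) = 350919/249808 - (-54067)/(839/40 - 107416) = 350919/249808 - (-54067)/(-4295801/40) = 350919/249808 - (-54067)*(-40)/4295801 = 350919/249808 - 1*2162680/4295801 = 350919/249808 - 2162680/4295801 = 967223425679/1073125456208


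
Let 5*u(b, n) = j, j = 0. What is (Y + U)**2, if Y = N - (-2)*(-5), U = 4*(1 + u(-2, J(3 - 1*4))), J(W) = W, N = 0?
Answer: 36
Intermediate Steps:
u(b, n) = 0 (u(b, n) = (1/5)*0 = 0)
U = 4 (U = 4*(1 + 0) = 4*1 = 4)
Y = -10 (Y = 0 - (-2)*(-5) = 0 - 1*10 = 0 - 10 = -10)
(Y + U)**2 = (-10 + 4)**2 = (-6)**2 = 36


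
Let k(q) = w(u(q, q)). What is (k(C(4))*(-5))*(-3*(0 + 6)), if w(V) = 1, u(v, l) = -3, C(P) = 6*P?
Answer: 90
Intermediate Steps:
k(q) = 1
(k(C(4))*(-5))*(-3*(0 + 6)) = (1*(-5))*(-3*(0 + 6)) = -(-15)*6 = -5*(-18) = 90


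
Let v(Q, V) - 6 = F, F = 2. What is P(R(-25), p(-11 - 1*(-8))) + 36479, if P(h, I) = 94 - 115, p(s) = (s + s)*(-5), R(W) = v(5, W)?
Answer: 36458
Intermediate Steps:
v(Q, V) = 8 (v(Q, V) = 6 + 2 = 8)
R(W) = 8
p(s) = -10*s (p(s) = (2*s)*(-5) = -10*s)
P(h, I) = -21
P(R(-25), p(-11 - 1*(-8))) + 36479 = -21 + 36479 = 36458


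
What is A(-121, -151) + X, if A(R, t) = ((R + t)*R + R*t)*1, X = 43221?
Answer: 94404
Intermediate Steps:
A(R, t) = R*t + R*(R + t) (A(R, t) = (R*(R + t) + R*t)*1 = (R*t + R*(R + t))*1 = R*t + R*(R + t))
A(-121, -151) + X = -121*(-121 + 2*(-151)) + 43221 = -121*(-121 - 302) + 43221 = -121*(-423) + 43221 = 51183 + 43221 = 94404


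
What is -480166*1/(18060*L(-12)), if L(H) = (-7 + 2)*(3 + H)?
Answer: -240083/406350 ≈ -0.59083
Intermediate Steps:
L(H) = -15 - 5*H (L(H) = -5*(3 + H) = -15 - 5*H)
-480166*1/(18060*L(-12)) = -480166*1/(18060*(-15 - 5*(-12))) = -480166*1/(18060*(-15 + 60)) = -480166/(18060*45) = -480166/812700 = -480166*1/812700 = -240083/406350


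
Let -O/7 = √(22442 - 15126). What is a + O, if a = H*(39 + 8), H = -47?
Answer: -2209 - 14*√1829 ≈ -2807.7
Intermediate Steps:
O = -14*√1829 (O = -7*√(22442 - 15126) = -14*√1829 ≈ -598.74)
a = -2209 (a = -47*(39 + 8) = -47*47 = -2209)
a + O = -2209 - 14*√1829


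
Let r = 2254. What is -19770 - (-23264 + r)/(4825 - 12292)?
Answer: -147643600/7467 ≈ -19773.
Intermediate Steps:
-19770 - (-23264 + r)/(4825 - 12292) = -19770 - (-23264 + 2254)/(4825 - 12292) = -19770 - (-21010)/(-7467) = -19770 - (-21010)*(-1)/7467 = -19770 - 1*21010/7467 = -19770 - 21010/7467 = -147643600/7467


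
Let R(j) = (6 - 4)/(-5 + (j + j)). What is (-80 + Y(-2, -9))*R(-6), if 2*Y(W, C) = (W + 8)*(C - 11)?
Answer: 280/17 ≈ 16.471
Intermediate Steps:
R(j) = 2/(-5 + 2*j)
Y(W, C) = (-11 + C)*(8 + W)/2 (Y(W, C) = ((W + 8)*(C - 11))/2 = ((8 + W)*(-11 + C))/2 = ((-11 + C)*(8 + W))/2 = (-11 + C)*(8 + W)/2)
(-80 + Y(-2, -9))*R(-6) = (-80 + (-44 + 4*(-9) - 11/2*(-2) + (½)*(-9)*(-2)))*(2/(-5 + 2*(-6))) = (-80 + (-44 - 36 + 11 + 9))*(2/(-5 - 12)) = (-80 - 60)*(2/(-17)) = -280*(-1)/17 = -140*(-2/17) = 280/17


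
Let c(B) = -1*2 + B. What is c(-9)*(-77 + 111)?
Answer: -374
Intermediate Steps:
c(B) = -2 + B
c(-9)*(-77 + 111) = (-2 - 9)*(-77 + 111) = -11*34 = -374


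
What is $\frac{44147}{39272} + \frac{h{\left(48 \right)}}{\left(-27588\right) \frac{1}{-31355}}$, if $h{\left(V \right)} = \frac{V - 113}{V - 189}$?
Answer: $\frac{62941762469}{38191116744} \approx 1.6481$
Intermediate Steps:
$h{\left(V \right)} = \frac{-113 + V}{-189 + V}$
$\frac{44147}{39272} + \frac{h{\left(48 \right)}}{\left(-27588\right) \frac{1}{-31355}} = \frac{44147}{39272} + \frac{\frac{1}{-189 + 48} \left(-113 + 48\right)}{\left(-27588\right) \frac{1}{-31355}} = 44147 \cdot \frac{1}{39272} + \frac{\frac{1}{-141} \left(-65\right)}{\left(-27588\right) \left(- \frac{1}{31355}\right)} = \frac{44147}{39272} + \frac{\left(- \frac{1}{141}\right) \left(-65\right)}{\frac{27588}{31355}} = \frac{44147}{39272} + \frac{65}{141} \cdot \frac{31355}{27588} = \frac{44147}{39272} + \frac{2038075}{3889908} = \frac{62941762469}{38191116744}$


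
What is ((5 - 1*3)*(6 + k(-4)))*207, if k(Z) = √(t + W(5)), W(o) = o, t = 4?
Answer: 3726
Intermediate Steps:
k(Z) = 3 (k(Z) = √(4 + 5) = √9 = 3)
((5 - 1*3)*(6 + k(-4)))*207 = ((5 - 1*3)*(6 + 3))*207 = ((5 - 3)*9)*207 = (2*9)*207 = 18*207 = 3726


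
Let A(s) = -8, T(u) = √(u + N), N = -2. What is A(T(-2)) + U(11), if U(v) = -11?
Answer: -19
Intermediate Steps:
T(u) = √(-2 + u) (T(u) = √(u - 2) = √(-2 + u))
A(T(-2)) + U(11) = -8 - 11 = -19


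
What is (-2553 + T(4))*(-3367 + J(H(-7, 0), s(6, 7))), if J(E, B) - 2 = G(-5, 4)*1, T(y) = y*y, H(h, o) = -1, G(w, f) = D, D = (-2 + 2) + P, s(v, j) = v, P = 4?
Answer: 8526857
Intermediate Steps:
D = 4 (D = (-2 + 2) + 4 = 0 + 4 = 4)
G(w, f) = 4
T(y) = y**2
J(E, B) = 6 (J(E, B) = 2 + 4*1 = 2 + 4 = 6)
(-2553 + T(4))*(-3367 + J(H(-7, 0), s(6, 7))) = (-2553 + 4**2)*(-3367 + 6) = (-2553 + 16)*(-3361) = -2537*(-3361) = 8526857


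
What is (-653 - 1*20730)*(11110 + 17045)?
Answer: -602038365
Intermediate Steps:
(-653 - 1*20730)*(11110 + 17045) = (-653 - 20730)*28155 = -21383*28155 = -602038365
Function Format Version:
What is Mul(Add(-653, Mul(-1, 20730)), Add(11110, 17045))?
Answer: -602038365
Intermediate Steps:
Mul(Add(-653, Mul(-1, 20730)), Add(11110, 17045)) = Mul(Add(-653, -20730), 28155) = Mul(-21383, 28155) = -602038365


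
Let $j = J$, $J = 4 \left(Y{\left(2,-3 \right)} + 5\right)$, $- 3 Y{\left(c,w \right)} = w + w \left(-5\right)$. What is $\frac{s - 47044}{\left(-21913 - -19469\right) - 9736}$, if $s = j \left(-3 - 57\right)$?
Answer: $\frac{11821}{3045} \approx 3.8821$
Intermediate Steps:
$Y{\left(c,w \right)} = \frac{4 w}{3}$ ($Y{\left(c,w \right)} = - \frac{w + w \left(-5\right)}{3} = - \frac{w - 5 w}{3} = - \frac{\left(-4\right) w}{3} = \frac{4 w}{3}$)
$J = 4$ ($J = 4 \left(\frac{4}{3} \left(-3\right) + 5\right) = 4 \left(-4 + 5\right) = 4 \cdot 1 = 4$)
$j = 4$
$s = -240$ ($s = 4 \left(-3 - 57\right) = 4 \left(-60\right) = -240$)
$\frac{s - 47044}{\left(-21913 - -19469\right) - 9736} = \frac{-240 - 47044}{\left(-21913 - -19469\right) - 9736} = - \frac{47284}{\left(-21913 + 19469\right) - 9736} = - \frac{47284}{-2444 - 9736} = - \frac{47284}{-12180} = \left(-47284\right) \left(- \frac{1}{12180}\right) = \frac{11821}{3045}$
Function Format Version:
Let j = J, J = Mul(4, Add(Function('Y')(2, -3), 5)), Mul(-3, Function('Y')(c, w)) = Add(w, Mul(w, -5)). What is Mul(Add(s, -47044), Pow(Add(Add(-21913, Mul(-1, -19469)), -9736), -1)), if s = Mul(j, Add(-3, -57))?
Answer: Rational(11821, 3045) ≈ 3.8821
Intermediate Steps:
Function('Y')(c, w) = Mul(Rational(4, 3), w) (Function('Y')(c, w) = Mul(Rational(-1, 3), Add(w, Mul(w, -5))) = Mul(Rational(-1, 3), Add(w, Mul(-5, w))) = Mul(Rational(-1, 3), Mul(-4, w)) = Mul(Rational(4, 3), w))
J = 4 (J = Mul(4, Add(Mul(Rational(4, 3), -3), 5)) = Mul(4, Add(-4, 5)) = Mul(4, 1) = 4)
j = 4
s = -240 (s = Mul(4, Add(-3, -57)) = Mul(4, -60) = -240)
Mul(Add(s, -47044), Pow(Add(Add(-21913, Mul(-1, -19469)), -9736), -1)) = Mul(Add(-240, -47044), Pow(Add(Add(-21913, Mul(-1, -19469)), -9736), -1)) = Mul(-47284, Pow(Add(Add(-21913, 19469), -9736), -1)) = Mul(-47284, Pow(Add(-2444, -9736), -1)) = Mul(-47284, Pow(-12180, -1)) = Mul(-47284, Rational(-1, 12180)) = Rational(11821, 3045)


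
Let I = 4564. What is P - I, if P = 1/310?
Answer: -1414839/310 ≈ -4564.0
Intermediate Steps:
P = 1/310 ≈ 0.0032258
P - I = 1/310 - 1*4564 = 1/310 - 4564 = -1414839/310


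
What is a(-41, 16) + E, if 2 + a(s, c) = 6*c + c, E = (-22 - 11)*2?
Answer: 44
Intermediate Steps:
E = -66 (E = -33*2 = -66)
a(s, c) = -2 + 7*c (a(s, c) = -2 + (6*c + c) = -2 + 7*c)
a(-41, 16) + E = (-2 + 7*16) - 66 = (-2 + 112) - 66 = 110 - 66 = 44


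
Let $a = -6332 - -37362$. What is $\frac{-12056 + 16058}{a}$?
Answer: $\frac{69}{535} \approx 0.12897$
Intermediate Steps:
$a = 31030$ ($a = -6332 + 37362 = 31030$)
$\frac{-12056 + 16058}{a} = \frac{-12056 + 16058}{31030} = 4002 \cdot \frac{1}{31030} = \frac{69}{535}$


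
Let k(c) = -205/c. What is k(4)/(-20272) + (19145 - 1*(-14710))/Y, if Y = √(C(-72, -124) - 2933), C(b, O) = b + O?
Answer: 205/81088 - 11285*I*√3129/1043 ≈ 0.0025281 - 605.23*I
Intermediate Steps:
C(b, O) = O + b
Y = I*√3129 (Y = √((-124 - 72) - 2933) = √(-196 - 2933) = √(-3129) = I*√3129 ≈ 55.937*I)
k(4)/(-20272) + (19145 - 1*(-14710))/Y = -205/4/(-20272) + (19145 - 1*(-14710))/((I*√3129)) = -205*¼*(-1/20272) + (19145 + 14710)*(-I*√3129/3129) = -205/4*(-1/20272) + 33855*(-I*√3129/3129) = 205/81088 - 11285*I*√3129/1043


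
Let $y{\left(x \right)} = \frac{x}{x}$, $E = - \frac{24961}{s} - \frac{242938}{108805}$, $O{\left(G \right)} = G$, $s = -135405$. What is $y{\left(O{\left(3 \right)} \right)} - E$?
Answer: $\frac{8982375862}{2946548205} \approx 3.0484$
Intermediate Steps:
$E = - \frac{6035827657}{2946548205}$ ($E = - \frac{24961}{-135405} - \frac{242938}{108805} = \left(-24961\right) \left(- \frac{1}{135405}\right) - \frac{242938}{108805} = \frac{24961}{135405} - \frac{242938}{108805} = - \frac{6035827657}{2946548205} \approx -2.0484$)
$y{\left(x \right)} = 1$
$y{\left(O{\left(3 \right)} \right)} - E = 1 - - \frac{6035827657}{2946548205} = 1 + \frac{6035827657}{2946548205} = \frac{8982375862}{2946548205}$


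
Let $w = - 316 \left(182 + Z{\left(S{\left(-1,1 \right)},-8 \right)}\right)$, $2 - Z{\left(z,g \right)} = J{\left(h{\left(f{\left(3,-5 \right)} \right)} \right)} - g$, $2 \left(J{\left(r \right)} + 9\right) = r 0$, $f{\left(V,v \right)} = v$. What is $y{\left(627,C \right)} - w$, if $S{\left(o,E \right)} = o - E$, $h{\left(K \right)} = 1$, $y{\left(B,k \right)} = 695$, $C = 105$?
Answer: $59155$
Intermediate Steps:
$J{\left(r \right)} = -9$ ($J{\left(r \right)} = -9 + \frac{r 0}{2} = -9 + \frac{1}{2} \cdot 0 = -9 + 0 = -9$)
$Z{\left(z,g \right)} = 11 + g$ ($Z{\left(z,g \right)} = 2 - \left(-9 - g\right) = 2 + \left(9 + g\right) = 11 + g$)
$w = -58460$ ($w = - 316 \left(182 + \left(11 - 8\right)\right) = - 316 \left(182 + 3\right) = \left(-316\right) 185 = -58460$)
$y{\left(627,C \right)} - w = 695 - -58460 = 695 + 58460 = 59155$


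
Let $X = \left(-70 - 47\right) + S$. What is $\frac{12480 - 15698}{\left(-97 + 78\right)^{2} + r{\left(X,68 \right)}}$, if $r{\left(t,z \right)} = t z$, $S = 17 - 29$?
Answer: $\frac{3218}{8411} \approx 0.38259$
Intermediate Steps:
$S = -12$ ($S = 17 - 29 = -12$)
$X = -129$ ($X = \left(-70 - 47\right) - 12 = -117 - 12 = -129$)
$\frac{12480 - 15698}{\left(-97 + 78\right)^{2} + r{\left(X,68 \right)}} = \frac{12480 - 15698}{\left(-97 + 78\right)^{2} - 8772} = - \frac{3218}{\left(-19\right)^{2} - 8772} = - \frac{3218}{361 - 8772} = - \frac{3218}{-8411} = \left(-3218\right) \left(- \frac{1}{8411}\right) = \frac{3218}{8411}$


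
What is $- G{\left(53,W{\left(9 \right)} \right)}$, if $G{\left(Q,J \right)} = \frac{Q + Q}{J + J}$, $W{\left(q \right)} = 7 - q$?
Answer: $\frac{53}{2} \approx 26.5$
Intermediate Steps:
$G{\left(Q,J \right)} = \frac{Q}{J}$ ($G{\left(Q,J \right)} = \frac{2 Q}{2 J} = 2 Q \frac{1}{2 J} = \frac{Q}{J}$)
$- G{\left(53,W{\left(9 \right)} \right)} = - \frac{53}{7 - 9} = - \frac{53}{-2} = - \frac{53 \left(-1\right)}{2} = \left(-1\right) \left(- \frac{53}{2}\right) = \frac{53}{2}$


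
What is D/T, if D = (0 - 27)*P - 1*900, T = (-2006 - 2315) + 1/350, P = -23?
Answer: 97650/1512349 ≈ 0.064568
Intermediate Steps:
T = -1512349/350 (T = -4321 + 1/350 = -1512349/350 ≈ -4321.0)
D = -279 (D = (0 - 27)*(-23) - 1*900 = -27*(-23) - 900 = 621 - 900 = -279)
D/T = -279/(-1512349/350) = -279*(-350/1512349) = 97650/1512349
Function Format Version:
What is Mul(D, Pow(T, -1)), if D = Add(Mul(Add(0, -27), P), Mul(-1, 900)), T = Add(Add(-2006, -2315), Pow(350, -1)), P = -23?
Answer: Rational(97650, 1512349) ≈ 0.064568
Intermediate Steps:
T = Rational(-1512349, 350) (T = Add(-4321, Rational(1, 350)) = Rational(-1512349, 350) ≈ -4321.0)
D = -279 (D = Add(Mul(Add(0, -27), -23), Mul(-1, 900)) = Add(Mul(-27, -23), -900) = Add(621, -900) = -279)
Mul(D, Pow(T, -1)) = Mul(-279, Pow(Rational(-1512349, 350), -1)) = Mul(-279, Rational(-350, 1512349)) = Rational(97650, 1512349)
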